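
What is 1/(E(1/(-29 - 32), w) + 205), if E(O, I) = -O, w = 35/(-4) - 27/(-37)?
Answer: 61/12506 ≈ 0.0048777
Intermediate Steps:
w = -1187/148 (w = 35*(-¼) - 27*(-1/37) = -35/4 + 27/37 = -1187/148 ≈ -8.0203)
1/(E(1/(-29 - 32), w) + 205) = 1/(-1/(-29 - 32) + 205) = 1/(-1/(-61) + 205) = 1/(-1*(-1/61) + 205) = 1/(1/61 + 205) = 1/(12506/61) = 61/12506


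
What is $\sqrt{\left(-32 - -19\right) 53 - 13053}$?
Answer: $i \sqrt{13742} \approx 117.23 i$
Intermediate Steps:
$\sqrt{\left(-32 - -19\right) 53 - 13053} = \sqrt{\left(-32 + 19\right) 53 - 13053} = \sqrt{\left(-13\right) 53 - 13053} = \sqrt{-689 - 13053} = \sqrt{-13742} = i \sqrt{13742}$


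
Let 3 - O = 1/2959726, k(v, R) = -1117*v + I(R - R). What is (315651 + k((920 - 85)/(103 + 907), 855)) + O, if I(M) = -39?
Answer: 47035736953116/149466163 ≈ 3.1469e+5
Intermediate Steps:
k(v, R) = -39 - 1117*v (k(v, R) = -1117*v - 39 = -39 - 1117*v)
O = 8879177/2959726 (O = 3 - 1/2959726 = 8879177/2959726 ≈ 3.0000)
(315651 + k((920 - 85)/(103 + 907), 855)) + O = (315651 + (-39 - 1117*(920 - 85)/(103 + 907))) + 8879177/2959726 = (315651 + (-39 - 932695/1010)) + 8879177/2959726 = (315651 + (-39 - 1117*167/202)) + 8879177/2959726 = (315651 + (-39 - 186539/202)) + 8879177/2959726 = (315651 - 194417/202) + 8879177/2959726 = 63567085/202 + 8879177/2959726 = 47035736953116/149466163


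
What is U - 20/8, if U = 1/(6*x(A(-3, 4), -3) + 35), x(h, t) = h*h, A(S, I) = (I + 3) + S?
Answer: -653/262 ≈ -2.4924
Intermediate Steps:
A(S, I) = 3 + I + S (A(S, I) = (3 + I) + S = 3 + I + S)
x(h, t) = h²
U = 1/131 (U = 1/(6*(3 + 4 - 3)² + 35) = 1/(6*4² + 35) = 1/(6*16 + 35) = 1/(96 + 35) = 1/131 ≈ 0.0076336)
U - 20/8 = 1/131 - 20/8 = 1/131 - 20*⅛ = 1/131 - 5/2 = -653/262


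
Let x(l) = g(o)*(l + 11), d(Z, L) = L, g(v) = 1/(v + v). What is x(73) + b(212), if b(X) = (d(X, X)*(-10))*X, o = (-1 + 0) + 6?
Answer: -2247158/5 ≈ -4.4943e+5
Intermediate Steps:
o = 5 (o = -1 + 6 = 5)
g(v) = 1/(2*v)
x(l) = 11/10 + l/10 (x(l) = ((1/2)/5)*(l + 11) = ((1/2)*(1/5))*(11 + l) = (11 + l)/10 = 11/10 + l/10)
b(X) = -10*X**2 (b(X) = (X*(-10))*X = (-10*X)*X = -10*X**2)
x(73) + b(212) = (11/10 + (1/10)*73) - 10*212**2 = (11/10 + 73/10) - 10*44944 = 42/5 - 449440 = -2247158/5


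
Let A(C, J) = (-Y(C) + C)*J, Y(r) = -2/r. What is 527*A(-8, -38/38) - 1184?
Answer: 12655/4 ≈ 3163.8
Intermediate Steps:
A(C, J) = J*(C + 2/C) (A(C, J) = (-(-2)/C + C)*J = (2/C + C)*J = (C + 2/C)*J = J*(C + 2/C))
527*A(-8, -38/38) - 1184 = 527*(-38/38*(2 + (-8)²)/(-8)) - 1184 = 527*(-38*1/38*(-⅛)*(2 + 64)) - 1184 = 527*(-1*(-⅛)*66) - 1184 = 527*(33/4) - 1184 = 17391/4 - 1184 = 12655/4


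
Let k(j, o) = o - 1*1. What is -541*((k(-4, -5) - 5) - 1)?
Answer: 6492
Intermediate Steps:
k(j, o) = -1 + o (k(j, o) = o - 1 = -1 + o)
-541*((k(-4, -5) - 5) - 1) = -541*(((-1 - 5) - 5) - 1) = -541*((-6 - 5) - 1) = -541*(-11 - 1) = -541*(-12) = 6492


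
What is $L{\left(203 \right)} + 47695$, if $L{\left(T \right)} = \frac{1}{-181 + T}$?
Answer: $\frac{1049291}{22} \approx 47695.0$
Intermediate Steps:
$L{\left(203 \right)} + 47695 = \frac{1}{-181 + 203} + 47695 = \frac{1}{22} + 47695 = \frac{1049291}{22}$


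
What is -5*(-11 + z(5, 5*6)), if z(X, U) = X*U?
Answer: -695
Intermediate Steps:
z(X, U) = U*X
-5*(-11 + z(5, 5*6)) = -5*(-11 + (5*6)*5) = -5*(-11 + 30*5) = -5*(-11 + 150) = -5*139 = -695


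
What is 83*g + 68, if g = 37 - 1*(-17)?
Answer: 4550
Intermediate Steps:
g = 54 (g = 37 + 17 = 54)
83*g + 68 = 83*54 + 68 = 4482 + 68 = 4550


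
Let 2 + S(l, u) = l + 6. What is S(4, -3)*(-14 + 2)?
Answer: -96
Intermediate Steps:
S(l, u) = 4 + l (S(l, u) = -2 + (l + 6) = -2 + (6 + l) = 4 + l)
S(4, -3)*(-14 + 2) = (4 + 4)*(-14 + 2) = 8*(-12) = -96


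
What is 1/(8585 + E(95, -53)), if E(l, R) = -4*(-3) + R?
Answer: 1/8544 ≈ 0.00011704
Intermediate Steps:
E(l, R) = 12 + R
1/(8585 + E(95, -53)) = 1/(8585 + (12 - 53)) = 1/(8585 - 41) = 1/8544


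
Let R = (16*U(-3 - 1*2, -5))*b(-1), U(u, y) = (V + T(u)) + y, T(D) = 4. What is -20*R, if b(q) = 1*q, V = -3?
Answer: -1280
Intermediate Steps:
b(q) = q
U(u, y) = 1 + y (U(u, y) = (-3 + 4) + y = 1 + y)
R = 64 (R = (16*(1 - 5))*(-1) = (16*(-4))*(-1) = -64*(-1) = 64)
-20*R = -20*64 = -1280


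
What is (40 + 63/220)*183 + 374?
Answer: 1704209/220 ≈ 7746.4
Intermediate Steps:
(40 + 63/220)*183 + 374 = (8863/220)*183 + 374 = 1621929/220 + 374 = 1704209/220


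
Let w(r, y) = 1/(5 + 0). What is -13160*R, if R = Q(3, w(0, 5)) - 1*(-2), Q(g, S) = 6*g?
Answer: -263200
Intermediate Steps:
w(r, y) = 1/5
R = 20 (R = 6*3 - 1*(-2) = 18 + 2 = 20)
-13160*R = -13160*20 = -263200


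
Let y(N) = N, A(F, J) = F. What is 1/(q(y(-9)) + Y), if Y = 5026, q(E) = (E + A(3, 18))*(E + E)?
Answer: 1/5134 ≈ 0.00019478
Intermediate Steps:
q(E) = 2*E*(3 + E) (q(E) = (E + 3)*(E + E) = (3 + E)*(2*E) = 2*E*(3 + E))
1/(q(y(-9)) + Y) = 1/(2*(-9)*(3 - 9) + 5026) = 1/(2*(-9)*(-6) + 5026) = 1/(108 + 5026) = 1/5134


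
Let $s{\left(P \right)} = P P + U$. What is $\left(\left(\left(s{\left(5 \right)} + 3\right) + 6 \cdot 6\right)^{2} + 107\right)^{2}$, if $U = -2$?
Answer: $15610401$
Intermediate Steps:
$s{\left(P \right)} = -2 + P^{2}$ ($s{\left(P \right)} = P P - 2 = P^{2} - 2 = -2 + P^{2}$)
$\left(\left(\left(s{\left(5 \right)} + 3\right) + 6 \cdot 6\right)^{2} + 107\right)^{2} = \left(\left(\left(\left(-2 + 5^{2}\right) + 3\right) + 6 \cdot 6\right)^{2} + 107\right)^{2} = \left(\left(\left(\left(-2 + 25\right) + 3\right) + 36\right)^{2} + 107\right)^{2} = \left(\left(\left(23 + 3\right) + 36\right)^{2} + 107\right)^{2} = \left(\left(26 + 36\right)^{2} + 107\right)^{2} = \left(62^{2} + 107\right)^{2} = \left(3844 + 107\right)^{2} = 3951^{2} = 15610401$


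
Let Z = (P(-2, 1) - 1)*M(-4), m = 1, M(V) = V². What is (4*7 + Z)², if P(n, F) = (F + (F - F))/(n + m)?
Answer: 16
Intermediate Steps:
P(n, F) = F/(1 + n) (P(n, F) = (F + (F - F))/(n + 1) = (F + 0)/(1 + n) = F/(1 + n))
Z = -32 (Z = (1/(1 - 2) - 1)*(-4)² = (1/(-1) - 1)*16 = (1*(-1) - 1)*16 = (-1 - 1)*16 = -2*16 = -32)
(4*7 + Z)² = (4*7 - 32)² = (28 - 32)² = (-4)² = 16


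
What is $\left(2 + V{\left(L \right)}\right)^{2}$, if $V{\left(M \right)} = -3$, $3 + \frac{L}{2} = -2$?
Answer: $1$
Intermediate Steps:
$L = -10$ ($L = -6 + 2 \left(-2\right) = -6 - 4 = -10$)
$\left(2 + V{\left(L \right)}\right)^{2} = \left(2 - 3\right)^{2} = \left(-1\right)^{2} = 1$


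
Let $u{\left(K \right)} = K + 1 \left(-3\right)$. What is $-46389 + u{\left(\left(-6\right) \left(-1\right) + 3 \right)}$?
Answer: $-46383$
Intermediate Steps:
$u{\left(K \right)} = -3 + K$ ($u{\left(K \right)} = K - 3 = -3 + K$)
$-46389 + u{\left(\left(-6\right) \left(-1\right) + 3 \right)} = -46389 + \left(-3 + \left(\left(-6\right) \left(-1\right) + 3\right)\right) = -46389 + \left(-3 + \left(6 + 3\right)\right) = -46389 + \left(-3 + 9\right) = -46389 + 6 = -46383$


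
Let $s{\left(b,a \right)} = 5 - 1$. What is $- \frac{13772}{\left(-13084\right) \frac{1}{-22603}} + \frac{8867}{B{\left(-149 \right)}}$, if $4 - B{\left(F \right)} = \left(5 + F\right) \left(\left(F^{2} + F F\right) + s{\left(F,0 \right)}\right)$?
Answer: $- \frac{497631084578415}{20916304828} \approx -23792.0$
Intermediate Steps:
$s{\left(b,a \right)} = 4$ ($s{\left(b,a \right)} = 5 - 1 = 4$)
$B{\left(F \right)} = 4 - \left(4 + 2 F^{2}\right) \left(5 + F\right)$ ($B{\left(F \right)} = 4 - \left(5 + F\right) \left(\left(F^{2} + F F\right) + 4\right) = 4 - \left(5 + F\right) \left(\left(F^{2} + F^{2}\right) + 4\right) = 4 - \left(5 + F\right) \left(2 F^{2} + 4\right) = 4 - \left(5 + F\right) \left(4 + 2 F^{2}\right) = 4 - \left(4 + 2 F^{2}\right) \left(5 + F\right)$)
$- \frac{13772}{\left(-13084\right) \frac{1}{-22603}} + \frac{8867}{B{\left(-149 \right)}} = - \frac{13772}{\left(-13084\right) \frac{1}{-22603}} + \frac{8867}{-16 - 10 \left(-149\right)^{2} - -596 - 2 \left(-149\right)^{3}} = - \frac{13772}{\left(-13084\right) \left(- \frac{1}{22603}\right)} + \frac{8867}{-16 - 222010 + 596 - -6615898} = - \frac{13772}{\frac{13084}{22603}} + \frac{8867}{-16 - 222010 + 596 + 6615898} = \left(-13772\right) \frac{22603}{13084} + \frac{8867}{6394468} = - \frac{77822129}{3271} + 8867 \cdot \frac{1}{6394468} = - \frac{77822129}{3271} + \frac{8867}{6394468} = - \frac{497631084578415}{20916304828}$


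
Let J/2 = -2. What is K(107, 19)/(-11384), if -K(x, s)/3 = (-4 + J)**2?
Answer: 24/1423 ≈ 0.016866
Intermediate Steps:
J = -4 (J = 2*(-2) = -4)
K(x, s) = -192 (K(x, s) = -3*(-4 - 4)**2 = -3*(-8)**2 = -3*64 = -192)
K(107, 19)/(-11384) = -192/(-11384) = -192*(-1/11384) = 24/1423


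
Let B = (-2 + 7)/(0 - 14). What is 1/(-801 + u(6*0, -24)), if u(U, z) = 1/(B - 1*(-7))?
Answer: -93/74479 ≈ -0.0012487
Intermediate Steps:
B = -5/14 (B = 5/(-14) = 5*(-1/14) = -5/14 ≈ -0.35714)
u(U, z) = 14/93 (u(U, z) = 1/(-5/14 - 1*(-7)) = 1/(-5/14 + 7) = 1/(93/14) = 14/93)
1/(-801 + u(6*0, -24)) = 1/(-801 + 14/93) = 1/(-74479/93) = -93/74479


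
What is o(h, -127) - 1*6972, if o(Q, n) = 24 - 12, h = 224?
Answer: -6960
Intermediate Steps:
o(Q, n) = 12
o(h, -127) - 1*6972 = 12 - 1*6972 = 12 - 6972 = -6960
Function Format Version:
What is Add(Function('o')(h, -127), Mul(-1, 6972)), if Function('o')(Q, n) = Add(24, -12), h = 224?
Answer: -6960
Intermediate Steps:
Function('o')(Q, n) = 12
Add(Function('o')(h, -127), Mul(-1, 6972)) = Add(12, Mul(-1, 6972)) = Add(12, -6972) = -6960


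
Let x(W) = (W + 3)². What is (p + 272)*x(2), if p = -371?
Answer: -2475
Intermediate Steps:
x(W) = (3 + W)²
(p + 272)*x(2) = (-371 + 272)*(3 + 2)² = -99*5² = -99*25 = -2475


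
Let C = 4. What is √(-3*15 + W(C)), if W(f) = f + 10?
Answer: I*√31 ≈ 5.5678*I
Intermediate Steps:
W(f) = 10 + f
√(-3*15 + W(C)) = √(-3*15 + (10 + 4)) = √(-45 + 14) = √(-31) = I*√31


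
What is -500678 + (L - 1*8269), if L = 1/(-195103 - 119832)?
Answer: -160285223446/314935 ≈ -5.0895e+5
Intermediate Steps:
L = -1/314935 (L = 1/(-314935) = -1/314935 ≈ -3.1753e-6)
-500678 + (L - 1*8269) = -500678 + (-1/314935 - 1*8269) = -500678 + (-1/314935 - 8269) = -500678 - 2604197516/314935 = -160285223446/314935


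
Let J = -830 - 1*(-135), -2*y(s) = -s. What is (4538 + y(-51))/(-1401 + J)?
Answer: -9025/4192 ≈ -2.1529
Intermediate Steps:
y(s) = s/2 (y(s) = -(-1)*s/2 = s/2)
J = -695 (J = -830 + 135 = -695)
(4538 + y(-51))/(-1401 + J) = (4538 + (½)*(-51))/(-1401 - 695) = (4538 - 51/2)/(-2096) = (9025/2)*(-1/2096) = -9025/4192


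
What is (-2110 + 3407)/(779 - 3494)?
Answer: -1297/2715 ≈ -0.47772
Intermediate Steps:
(-2110 + 3407)/(779 - 3494) = 1297/(-2715) = 1297*(-1/2715) = -1297/2715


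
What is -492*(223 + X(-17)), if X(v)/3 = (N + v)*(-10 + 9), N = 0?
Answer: -134808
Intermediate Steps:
X(v) = -3*v (X(v) = 3*((0 + v)*(-10 + 9)) = 3*(v*(-1)) = 3*(-v) = -3*v)
-492*(223 + X(-17)) = -492*(223 - 3*(-17)) = -492*(223 + 51) = -492*274 = -134808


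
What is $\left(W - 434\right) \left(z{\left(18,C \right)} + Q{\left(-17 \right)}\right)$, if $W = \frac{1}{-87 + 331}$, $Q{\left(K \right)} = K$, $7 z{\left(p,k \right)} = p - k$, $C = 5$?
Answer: $\frac{5612435}{854} \approx 6571.9$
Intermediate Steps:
$z{\left(p,k \right)} = - \frac{k}{7} + \frac{p}{7}$ ($z{\left(p,k \right)} = \frac{p - k}{7} = - \frac{k}{7} + \frac{p}{7}$)
$W = \frac{1}{244} \approx 0.0040984$
$\left(W - 434\right) \left(z{\left(18,C \right)} + Q{\left(-17 \right)}\right) = \left(\frac{1}{244} - 434\right) \left(\left(\left(- \frac{1}{7}\right) 5 + \frac{1}{7} \cdot 18\right) - 17\right) = - \frac{105895 \left(\left(- \frac{5}{7} + \frac{18}{7}\right) - 17\right)}{244} = - \frac{105895 \left(\frac{13}{7} - 17\right)}{244} = \left(- \frac{105895}{244}\right) \left(- \frac{106}{7}\right) = \frac{5612435}{854}$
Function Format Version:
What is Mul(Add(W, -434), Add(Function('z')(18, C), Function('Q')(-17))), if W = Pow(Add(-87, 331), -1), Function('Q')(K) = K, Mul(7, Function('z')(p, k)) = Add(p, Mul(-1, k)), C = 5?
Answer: Rational(5612435, 854) ≈ 6571.9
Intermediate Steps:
Function('z')(p, k) = Add(Mul(Rational(-1, 7), k), Mul(Rational(1, 7), p)) (Function('z')(p, k) = Mul(Rational(1, 7), Add(p, Mul(-1, k))) = Add(Mul(Rational(-1, 7), k), Mul(Rational(1, 7), p)))
W = Rational(1, 244) (W = Pow(244, -1) = Rational(1, 244) ≈ 0.0040984)
Mul(Add(W, -434), Add(Function('z')(18, C), Function('Q')(-17))) = Mul(Add(Rational(1, 244), -434), Add(Add(Mul(Rational(-1, 7), 5), Mul(Rational(1, 7), 18)), -17)) = Mul(Rational(-105895, 244), Add(Add(Rational(-5, 7), Rational(18, 7)), -17)) = Mul(Rational(-105895, 244), Add(Rational(13, 7), -17)) = Mul(Rational(-105895, 244), Rational(-106, 7)) = Rational(5612435, 854)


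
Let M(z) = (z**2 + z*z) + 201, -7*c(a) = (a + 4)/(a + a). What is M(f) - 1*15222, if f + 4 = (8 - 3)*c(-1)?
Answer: -1470377/98 ≈ -15004.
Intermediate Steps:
c(a) = -(4 + a)/(14*a) (c(a) = -(a + 4)/(7*(a + a)) = -(4 + a)/(7*(2*a)) = -(4 + a)*1/(2*a)/7 = -(4 + a)/(14*a))
f = -41/14 (f = -4 + (8 - 3)*((1/14)*(-4 - 1*(-1))/(-1)) = -4 + 5*((1/14)*(-1)*(-4 + 1)) = -4 + 5*((1/14)*(-1)*(-3)) = -4 + 5*(3/14) = -4 + 15/14 = -41/14 ≈ -2.9286)
M(z) = 201 + 2*z**2 (M(z) = (z**2 + z**2) + 201 = 2*z**2 + 201 = 201 + 2*z**2)
M(f) - 1*15222 = (201 + 2*(-41/14)**2) - 1*15222 = (201 + 2*(1681/196)) - 15222 = (201 + 1681/98) - 15222 = 21379/98 - 15222 = -1470377/98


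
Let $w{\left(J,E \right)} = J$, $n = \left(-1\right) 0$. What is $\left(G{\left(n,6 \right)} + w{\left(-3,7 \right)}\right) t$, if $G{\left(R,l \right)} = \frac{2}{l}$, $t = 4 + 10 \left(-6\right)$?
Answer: $\frac{448}{3} \approx 149.33$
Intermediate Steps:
$n = 0$
$t = -56$ ($t = 4 - 60 = -56$)
$\left(G{\left(n,6 \right)} + w{\left(-3,7 \right)}\right) t = \left(\frac{2}{6} - 3\right) \left(-56\right) = \left(2 \cdot \frac{1}{6} - 3\right) \left(-56\right) = \left(\frac{1}{3} - 3\right) \left(-56\right) = \left(- \frac{8}{3}\right) \left(-56\right) = \frac{448}{3}$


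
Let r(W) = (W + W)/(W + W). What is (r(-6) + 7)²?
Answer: 64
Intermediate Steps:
r(W) = 1 (r(W) = (2*W)/((2*W)) = (2*W)*(1/(2*W)) = 1)
(r(-6) + 7)² = (1 + 7)² = 8² = 64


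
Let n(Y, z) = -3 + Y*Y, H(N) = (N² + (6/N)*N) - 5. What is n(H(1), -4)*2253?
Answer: 2253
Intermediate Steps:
H(N) = 1 + N² (H(N) = (N² + 6) - 5 = (6 + N²) - 5 = 1 + N²)
n(Y, z) = -3 + Y²
n(H(1), -4)*2253 = (-3 + (1 + 1²)²)*2253 = (-3 + (1 + 1)²)*2253 = (-3 + 2²)*2253 = (-3 + 4)*2253 = 1*2253 = 2253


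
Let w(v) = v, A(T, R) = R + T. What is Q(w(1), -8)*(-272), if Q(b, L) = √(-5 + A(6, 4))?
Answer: -272*√5 ≈ -608.21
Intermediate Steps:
Q(b, L) = √5 (Q(b, L) = √(-5 + (4 + 6)) = √(-5 + 10) = √5)
Q(w(1), -8)*(-272) = √5*(-272) = -272*√5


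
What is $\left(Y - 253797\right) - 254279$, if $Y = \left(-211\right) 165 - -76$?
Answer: $-542815$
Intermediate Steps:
$Y = -34739$ ($Y = -34815 + \left(-37 + 113\right) = -34815 + 76 = -34739$)
$\left(Y - 253797\right) - 254279 = \left(-34739 - 253797\right) - 254279 = -288536 - 254279 = -542815$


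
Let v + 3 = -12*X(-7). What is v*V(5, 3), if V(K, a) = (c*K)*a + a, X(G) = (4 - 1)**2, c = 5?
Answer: -8658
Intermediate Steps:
X(G) = 9 (X(G) = 3**2 = 9)
V(K, a) = a + 5*K*a (V(K, a) = (5*K)*a + a = 5*K*a + a = a + 5*K*a)
v = -111 (v = -3 - 12*9 = -3 - 108 = -111)
v*V(5, 3) = -333*(1 + 5*5) = -333*(1 + 25) = -333*26 = -111*78 = -8658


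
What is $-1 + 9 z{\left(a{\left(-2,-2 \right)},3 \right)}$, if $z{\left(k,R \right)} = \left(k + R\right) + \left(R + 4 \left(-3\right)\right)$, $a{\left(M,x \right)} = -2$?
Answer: $-73$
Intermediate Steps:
$z{\left(k,R \right)} = -12 + k + 2 R$ ($z{\left(k,R \right)} = \left(R + k\right) + \left(R - 12\right) = \left(R + k\right) + \left(-12 + R\right) = -12 + k + 2 R$)
$-1 + 9 z{\left(a{\left(-2,-2 \right)},3 \right)} = -1 + 9 \left(-12 - 2 + 2 \cdot 3\right) = -1 + 9 \left(-12 - 2 + 6\right) = -1 + 9 \left(-8\right) = -1 - 72 = -73$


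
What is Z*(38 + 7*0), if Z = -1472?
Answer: -55936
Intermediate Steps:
Z*(38 + 7*0) = -1472*(38 + 7*0) = -1472*(38 + 0) = -1472*38 = -55936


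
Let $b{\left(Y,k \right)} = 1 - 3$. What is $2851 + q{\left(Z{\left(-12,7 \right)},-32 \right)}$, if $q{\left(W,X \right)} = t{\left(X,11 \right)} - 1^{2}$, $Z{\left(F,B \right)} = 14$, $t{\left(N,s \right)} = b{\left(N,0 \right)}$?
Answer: $2848$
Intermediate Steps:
$b{\left(Y,k \right)} = -2$
$t{\left(N,s \right)} = -2$
$q{\left(W,X \right)} = -3$ ($q{\left(W,X \right)} = -2 - 1^{2} = -2 - 1 = -3$)
$2851 + q{\left(Z{\left(-12,7 \right)},-32 \right)} = 2851 - 3 = 2848$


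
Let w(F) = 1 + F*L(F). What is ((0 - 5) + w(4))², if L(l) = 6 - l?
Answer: 16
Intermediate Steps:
w(F) = 1 + F*(6 - F)
((0 - 5) + w(4))² = ((0 - 5) + (1 - 1*4*(-6 + 4)))² = (-5 + (1 - 1*4*(-2)))² = (-5 + (1 + 8))² = (-5 + 9)² = 4² = 16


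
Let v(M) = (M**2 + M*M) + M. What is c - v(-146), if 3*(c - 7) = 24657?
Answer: -34260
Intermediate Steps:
c = 8226 (c = 7 + (1/3)*24657 = 7 + 8219 = 8226)
v(M) = M + 2*M**2 (v(M) = (M**2 + M**2) + M = 2*M**2 + M = M + 2*M**2)
c - v(-146) = 8226 - (-146)*(1 + 2*(-146)) = 8226 - (-146)*(1 - 292) = 8226 - (-146)*(-291) = 8226 - 1*42486 = 8226 - 42486 = -34260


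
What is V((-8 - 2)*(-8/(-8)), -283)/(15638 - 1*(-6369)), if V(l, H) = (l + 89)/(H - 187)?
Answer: -79/10343290 ≈ -7.6378e-6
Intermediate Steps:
V(l, H) = (89 + l)/(-187 + H)
V((-8 - 2)*(-8/(-8)), -283)/(15638 - 1*(-6369)) = ((89 + (-8 - 2)*(-8/(-8)))/(-187 - 283))/(15638 - 1*(-6369)) = ((89 - (-80)*(-1)/8)/(-470))/(15638 + 6369) = -(89 - 10*1)/470/22007 = -(89 - 10)/470*(1/22007) = -1/470*79*(1/22007) = -79/470*1/22007 = -79/10343290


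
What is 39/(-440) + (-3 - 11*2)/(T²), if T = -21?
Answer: -28199/194040 ≈ -0.14533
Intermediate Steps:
39/(-440) + (-3 - 11*2)/(T²) = 39/(-440) + (-3 - 11*2)/((-21)²) = 39*(-1/440) + (-3 - 22)/441 = -39/440 - 25*1/441 = -39/440 - 25/441 = -28199/194040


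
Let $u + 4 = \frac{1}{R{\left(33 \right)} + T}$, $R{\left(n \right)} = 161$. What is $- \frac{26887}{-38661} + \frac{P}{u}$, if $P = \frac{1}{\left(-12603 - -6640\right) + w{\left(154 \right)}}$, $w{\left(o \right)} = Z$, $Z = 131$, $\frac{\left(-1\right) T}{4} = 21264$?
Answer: $\frac{2535775018919}{3645983397672} \approx 0.6955$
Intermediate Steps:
$T = -85056$ ($T = \left(-4\right) 21264 = -85056$)
$w{\left(o \right)} = 131$
$u = - \frac{339581}{84895}$ ($u = -4 + \frac{1}{161 - 85056} = -4 + \frac{1}{-84895} = -4 - \frac{1}{84895} = - \frac{339581}{84895} \approx -4.0$)
$P = - \frac{1}{5832}$ ($P = \frac{1}{\left(-12603 - -6640\right) + 131} = \frac{1}{\left(-12603 + 6640\right) + 131} = \frac{1}{-5963 + 131} = \frac{1}{-5832} = - \frac{1}{5832} \approx -0.00017147$)
$- \frac{26887}{-38661} + \frac{P}{u} = - \frac{26887}{-38661} - \frac{1}{5832 \left(- \frac{339581}{84895}\right)} = \left(-26887\right) \left(- \frac{1}{38661}\right) - - \frac{84895}{1980436392} = \frac{3841}{5523} + \frac{84895}{1980436392} = \frac{2535775018919}{3645983397672}$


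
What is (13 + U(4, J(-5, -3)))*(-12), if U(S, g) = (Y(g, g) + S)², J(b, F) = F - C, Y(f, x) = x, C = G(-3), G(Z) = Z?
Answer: -348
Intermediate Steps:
C = -3
J(b, F) = 3 + F (J(b, F) = F - 1*(-3) = F + 3 = 3 + F)
U(S, g) = (S + g)² (U(S, g) = (g + S)² = (S + g)²)
(13 + U(4, J(-5, -3)))*(-12) = (13 + (4 + (3 - 3))²)*(-12) = (13 + (4 + 0)²)*(-12) = (13 + 4²)*(-12) = (13 + 16)*(-12) = 29*(-12) = -348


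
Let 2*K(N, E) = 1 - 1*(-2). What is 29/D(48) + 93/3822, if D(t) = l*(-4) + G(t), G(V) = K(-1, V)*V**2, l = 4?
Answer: 71793/2191280 ≈ 0.032763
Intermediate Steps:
K(N, E) = 3/2 (K(N, E) = (1 - 1*(-2))/2 = (1 + 2)/2 = (1/2)*3 = 3/2)
G(V) = 3*V**2/2
D(t) = -16 + 3*t**2/2 (D(t) = 4*(-4) + 3*t**2/2 = -16 + 3*t**2/2)
29/D(48) + 93/3822 = 29/(-16 + (3/2)*48**2) + 93/3822 = 29/(-16 + (3/2)*2304) + 93*(1/3822) = 29/(-16 + 3456) + 31/1274 = 29/3440 + 31/1274 = 71793/2191280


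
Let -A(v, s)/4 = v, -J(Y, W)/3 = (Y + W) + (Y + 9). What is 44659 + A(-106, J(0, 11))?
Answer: 45083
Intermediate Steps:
J(Y, W) = -27 - 6*Y - 3*W (J(Y, W) = -3*((Y + W) + (Y + 9)) = -3*((W + Y) + (9 + Y)) = -3*(9 + W + 2*Y) = -27 - 6*Y - 3*W)
A(v, s) = -4*v
44659 + A(-106, J(0, 11)) = 44659 - 4*(-106) = 44659 + 424 = 45083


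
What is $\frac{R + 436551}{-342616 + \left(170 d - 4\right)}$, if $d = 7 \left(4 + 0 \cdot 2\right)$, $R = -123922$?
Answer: $- \frac{312629}{337860} \approx -0.92532$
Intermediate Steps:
$d = 28$ ($d = 7 \left(4 + 0\right) = 7 \cdot 4 = 28$)
$\frac{R + 436551}{-342616 + \left(170 d - 4\right)} = \frac{-123922 + 436551}{-342616 + \left(170 \cdot 28 - 4\right)} = \frac{312629}{-342616 + \left(4760 - 4\right)} = \frac{312629}{-342616 + 4756} = \frac{312629}{-337860} = 312629 \left(- \frac{1}{337860}\right) = - \frac{312629}{337860}$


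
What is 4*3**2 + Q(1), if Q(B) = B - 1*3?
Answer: 34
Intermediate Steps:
Q(B) = -3 + B (Q(B) = B - 3 = -3 + B)
4*3**2 + Q(1) = 4*3**2 + (-3 + 1) = 4*9 - 2 = 36 - 2 = 34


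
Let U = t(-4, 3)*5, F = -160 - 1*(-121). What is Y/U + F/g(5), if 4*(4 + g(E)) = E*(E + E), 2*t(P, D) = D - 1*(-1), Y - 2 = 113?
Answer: 235/34 ≈ 6.9118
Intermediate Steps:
Y = 115 (Y = 2 + 113 = 115)
t(P, D) = ½ + D/2 (t(P, D) = (D - 1*(-1))/2 = (D + 1)/2 = (1 + D)/2 = ½ + D/2)
F = -39 (F = -160 + 121 = -39)
g(E) = -4 + E²/2 (g(E) = -4 + (E*(E + E))/4 = -4 + (E*(2*E))/4 = -4 + (2*E²)/4 = -4 + E²/2)
U = 10 (U = (½ + (½)*3)*5 = (½ + 3/2)*5 = 2*5 = 10)
Y/U + F/g(5) = 115/10 - 39/(-4 + (½)*5²) = 115*(⅒) - 39/(-4 + (½)*25) = 23/2 - 39/(-4 + 25/2) = 23/2 - 39/17/2 = 23/2 - 39*2/17 = 23/2 - 78/17 = 235/34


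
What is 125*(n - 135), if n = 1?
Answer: -16750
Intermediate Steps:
125*(n - 135) = 125*(1 - 135) = 125*(-134) = -16750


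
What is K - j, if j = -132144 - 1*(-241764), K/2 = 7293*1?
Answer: -95034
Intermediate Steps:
K = 14586 (K = 2*(7293*1) = 2*7293 = 14586)
j = 109620 (j = -132144 + 241764 = 109620)
K - j = 14586 - 1*109620 = 14586 - 109620 = -95034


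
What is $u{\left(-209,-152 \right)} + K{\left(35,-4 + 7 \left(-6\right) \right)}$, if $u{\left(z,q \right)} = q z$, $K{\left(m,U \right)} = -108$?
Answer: $31660$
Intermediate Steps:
$u{\left(-209,-152 \right)} + K{\left(35,-4 + 7 \left(-6\right) \right)} = \left(-152\right) \left(-209\right) - 108 = 31768 - 108 = 31660$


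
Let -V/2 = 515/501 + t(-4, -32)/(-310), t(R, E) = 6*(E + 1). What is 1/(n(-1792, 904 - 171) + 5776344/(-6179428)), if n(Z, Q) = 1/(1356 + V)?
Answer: -5234939506768/4889594610879 ≈ -1.0706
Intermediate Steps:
t(R, E) = 6 + 6*E (t(R, E) = 6*(1 + E) = 6 + 6*E)
V = -8156/2505 (V = -2*(515/501 + (6 + 6*(-32))/(-310)) = -2*(515*(1/501) + (6 - 192)*(-1/310)) = -2*(515/501 - 186*(-1/310)) = -2*(515/501 + ⅗) = -2*4078/2505 = -8156/2505 ≈ -3.2559)
n(Z, Q) = 2505/3388624 (n(Z, Q) = 1/(1356 - 8156/2505) = 1/(3388624/2505) = 2505/3388624)
1/(n(-1792, 904 - 171) + 5776344/(-6179428)) = 1/(2505/3388624 + 5776344/(-6179428)) = 1/(2505/3388624 + 5776344*(-1/6179428)) = 1/(2505/3388624 - 1444086/1544857) = 1/(-4889594610879/5234939506768) = -5234939506768/4889594610879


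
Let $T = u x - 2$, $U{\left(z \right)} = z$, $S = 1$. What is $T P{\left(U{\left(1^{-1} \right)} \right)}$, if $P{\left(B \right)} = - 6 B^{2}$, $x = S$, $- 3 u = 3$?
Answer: $18$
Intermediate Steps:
$u = -1$ ($u = \left(- \frac{1}{3}\right) 3 = -1$)
$x = 1$
$T = -3$ ($T = \left(-1\right) 1 - 2 = -1 - 2 = -3$)
$T P{\left(U{\left(1^{-1} \right)} \right)} = - 3 \left(- 6 \left(1^{-1}\right)^{2}\right) = - 3 \left(- 6 \cdot 1^{2}\right) = - 3 \left(\left(-6\right) 1\right) = \left(-3\right) \left(-6\right) = 18$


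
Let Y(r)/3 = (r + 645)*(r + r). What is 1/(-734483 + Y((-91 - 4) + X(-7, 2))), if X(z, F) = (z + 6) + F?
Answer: -1/1045247 ≈ -9.5671e-7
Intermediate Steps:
X(z, F) = 6 + F + z (X(z, F) = (6 + z) + F = 6 + F + z)
Y(r) = 6*r*(645 + r) (Y(r) = 3*((r + 645)*(r + r)) = 3*((645 + r)*(2*r)) = 3*(2*r*(645 + r)) = 6*r*(645 + r))
1/(-734483 + Y((-91 - 4) + X(-7, 2))) = 1/(-734483 + 6*((-91 - 4) + (6 + 2 - 7))*(645 + ((-91 - 4) + (6 + 2 - 7)))) = 1/(-734483 + 6*(-95 + 1)*(645 + (-95 + 1))) = 1/(-734483 + 6*(-94)*(645 - 94)) = 1/(-734483 + 6*(-94)*551) = 1/(-734483 - 310764) = 1/(-1045247) = -1/1045247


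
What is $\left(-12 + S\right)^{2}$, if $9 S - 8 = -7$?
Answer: $\frac{11449}{81} \approx 141.35$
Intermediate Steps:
$S = \frac{1}{9}$ ($S = \frac{8}{9} + \frac{1}{9} \left(-7\right) = \frac{8}{9} - \frac{7}{9} = \frac{1}{9} \approx 0.11111$)
$\left(-12 + S\right)^{2} = \left(-12 + \frac{1}{9}\right)^{2} = \left(- \frac{107}{9}\right)^{2} = \frac{11449}{81}$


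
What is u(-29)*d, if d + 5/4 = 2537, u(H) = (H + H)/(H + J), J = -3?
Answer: 294147/64 ≈ 4596.0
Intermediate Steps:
u(H) = 2*H/(-3 + H) (u(H) = (H + H)/(H - 3) = (2*H)/(-3 + H) = 2*H/(-3 + H))
d = 10143/4 (d = -5/4 + 2537 = 10143/4 ≈ 2535.8)
u(-29)*d = (2*(-29)/(-3 - 29))*(10143/4) = (2*(-29)/(-32))*(10143/4) = (2*(-29)*(-1/32))*(10143/4) = (29/16)*(10143/4) = 294147/64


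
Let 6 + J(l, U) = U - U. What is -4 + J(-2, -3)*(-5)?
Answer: 26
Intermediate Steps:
J(l, U) = -6 (J(l, U) = -6 + (U - U) = -6 + 0 = -6)
-4 + J(-2, -3)*(-5) = -4 - 6*(-5) = -4 + 30 = 26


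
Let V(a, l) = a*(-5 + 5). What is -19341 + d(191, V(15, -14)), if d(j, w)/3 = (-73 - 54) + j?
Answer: -19149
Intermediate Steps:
V(a, l) = 0 (V(a, l) = a*0 = 0)
d(j, w) = -381 + 3*j (d(j, w) = 3*((-73 - 54) + j) = 3*(-127 + j) = -381 + 3*j)
-19341 + d(191, V(15, -14)) = -19341 + (-381 + 3*191) = -19341 + (-381 + 573) = -19341 + 192 = -19149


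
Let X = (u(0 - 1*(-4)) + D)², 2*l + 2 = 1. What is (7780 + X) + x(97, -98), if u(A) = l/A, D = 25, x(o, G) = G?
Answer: 531249/64 ≈ 8300.8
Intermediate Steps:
l = -½ (l = -1 + (½)*1 = -1 + ½ = -½ ≈ -0.50000)
u(A) = -1/(2*A)
X = 39601/64 (X = (-1/(2*(0 - 1*(-4))) + 25)² = (-1/(2*(0 + 4)) + 25)² = (-½/4 + 25)² = (-½*¼ + 25)² = (-⅛ + 25)² = (199/8)² = 39601/64 ≈ 618.77)
(7780 + X) + x(97, -98) = (7780 + 39601/64) - 98 = 537521/64 - 98 = 531249/64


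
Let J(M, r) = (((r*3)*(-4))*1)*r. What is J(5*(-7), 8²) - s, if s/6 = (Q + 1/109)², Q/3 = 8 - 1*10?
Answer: -586533366/11881 ≈ -49367.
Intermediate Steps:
J(M, r) = -12*r² (J(M, r) = (((3*r)*(-4))*1)*r = (-12*r*1)*r = (-12*r)*r = -12*r²)
Q = -6 (Q = 3*(8 - 1*10) = 3*(8 - 10) = 3*(-2) = -6)
s = 2558454/11881 (s = 6*(-6 + 1/109)² = 6*(-653/109)² = 6*(426409/11881) = 2558454/11881 ≈ 215.34)
J(5*(-7), 8²) - s = -12*(8²)² - 1*2558454/11881 = -12*64² - 2558454/11881 = -12*4096 - 2558454/11881 = -49152 - 2558454/11881 = -586533366/11881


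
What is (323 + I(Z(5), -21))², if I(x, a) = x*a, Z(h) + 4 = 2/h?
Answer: 3972049/25 ≈ 1.5888e+5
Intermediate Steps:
Z(h) = -4 + 2/h
I(x, a) = a*x
(323 + I(Z(5), -21))² = (323 - 21*(-4 + 2/5))² = (323 - 21*(-4 + 2*(⅕)))² = (323 - 21*(-4 + ⅖))² = (323 - 21*(-18/5))² = (323 + 378/5)² = (1993/5)² = 3972049/25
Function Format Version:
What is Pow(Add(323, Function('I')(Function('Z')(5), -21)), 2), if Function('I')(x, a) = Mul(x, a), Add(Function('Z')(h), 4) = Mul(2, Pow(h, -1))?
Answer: Rational(3972049, 25) ≈ 1.5888e+5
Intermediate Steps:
Function('Z')(h) = Add(-4, Mul(2, Pow(h, -1)))
Function('I')(x, a) = Mul(a, x)
Pow(Add(323, Function('I')(Function('Z')(5), -21)), 2) = Pow(Add(323, Mul(-21, Add(-4, Mul(2, Pow(5, -1))))), 2) = Pow(Add(323, Mul(-21, Add(-4, Mul(2, Rational(1, 5))))), 2) = Pow(Add(323, Mul(-21, Add(-4, Rational(2, 5)))), 2) = Pow(Add(323, Mul(-21, Rational(-18, 5))), 2) = Pow(Add(323, Rational(378, 5)), 2) = Pow(Rational(1993, 5), 2) = Rational(3972049, 25)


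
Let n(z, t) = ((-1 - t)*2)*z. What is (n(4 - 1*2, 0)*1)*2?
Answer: -8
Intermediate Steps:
n(z, t) = z*(-2 - 2*t) (n(z, t) = (-2 - 2*t)*z = z*(-2 - 2*t))
(n(4 - 1*2, 0)*1)*2 = (-2*(4 - 1*2)*(1 + 0)*1)*2 = (-2*(4 - 2)*1*1)*2 = (-2*2*1*1)*2 = -4*1*2 = -4*2 = -8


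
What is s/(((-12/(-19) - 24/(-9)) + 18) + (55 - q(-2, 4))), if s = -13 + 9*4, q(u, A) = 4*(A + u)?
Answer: 1311/3893 ≈ 0.33676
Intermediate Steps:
q(u, A) = 4*A + 4*u
s = 23 (s = -13 + 36 = 23)
s/(((-12/(-19) - 24/(-9)) + 18) + (55 - q(-2, 4))) = 23/(((-12/(-19) - 24/(-9)) + 18) + (55 - (4*4 + 4*(-2)))) = 23/(((-12*(-1/19) - 24*(-1/9)) + 18) + (55 - (16 - 8))) = 23/(((12/19 + 8/3) + 18) + (55 - 1*8)) = 23/((188/57 + 18) + (55 - 8)) = 23/(1214/57 + 47) = 23/(3893/57) = (57/3893)*23 = 1311/3893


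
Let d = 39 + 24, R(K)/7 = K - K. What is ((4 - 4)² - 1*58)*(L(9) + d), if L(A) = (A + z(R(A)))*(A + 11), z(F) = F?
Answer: -14094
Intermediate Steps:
R(K) = 0 (R(K) = 7*(K - K) = 7*0 = 0)
L(A) = A*(11 + A) (L(A) = (A + 0)*(A + 11) = A*(11 + A))
d = 63
((4 - 4)² - 1*58)*(L(9) + d) = ((4 - 4)² - 1*58)*(9*(11 + 9) + 63) = (0² - 58)*(9*20 + 63) = (0 - 58)*(180 + 63) = -58*243 = -14094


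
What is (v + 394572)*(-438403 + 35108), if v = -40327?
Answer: -142865237275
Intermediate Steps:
(v + 394572)*(-438403 + 35108) = (-40327 + 394572)*(-438403 + 35108) = 354245*(-403295) = -142865237275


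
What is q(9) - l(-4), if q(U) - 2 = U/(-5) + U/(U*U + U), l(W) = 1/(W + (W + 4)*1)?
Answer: 11/20 ≈ 0.55000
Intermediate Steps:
l(W) = 1/(4 + 2*W) (l(W) = 1/(W + (4 + W)*1) = 1/(W + (4 + W)) = 1/(4 + 2*W))
q(U) = 2 - U/5 + U/(U + U²) (q(U) = 2 + (U/(-5) + U/(U*U + U)) = 2 + (U*(-⅕) + U/(U² + U)) = 2 + (-U/5 + U/(U + U²)) = 2 - U/5 + U/(U + U²))
q(9) - l(-4) = (15 - 1*9² + 9*9)/(5*(1 + 9)) - 1/(2*(2 - 4)) = (⅕)*(15 - 1*81 + 81)/10 - 1/(2*(-2)) = (⅕)*(⅒)*(15 - 81 + 81) - (-1)/(2*2) = (⅕)*(⅒)*15 - 1*(-¼) = 3/10 + ¼ = 11/20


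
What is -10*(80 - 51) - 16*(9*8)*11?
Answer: -12962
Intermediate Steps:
-10*(80 - 51) - 16*(9*8)*11 = -10*29 - 16*72*11 = -290 - 16*792 = -290 - 1*12672 = -290 - 12672 = -12962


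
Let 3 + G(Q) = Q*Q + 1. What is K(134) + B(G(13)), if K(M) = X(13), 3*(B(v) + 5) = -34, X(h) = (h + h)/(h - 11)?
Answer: -10/3 ≈ -3.3333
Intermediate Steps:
X(h) = 2*h/(-11 + h) (X(h) = (2*h)/(-11 + h) = 2*h/(-11 + h))
G(Q) = -2 + Q² (G(Q) = -3 + (Q*Q + 1) = -3 + (Q² + 1) = -3 + (1 + Q²) = -2 + Q²)
B(v) = -49/3 (B(v) = -5 + (⅓)*(-34) = -5 - 34/3 = -49/3)
K(M) = 13 (K(M) = 2*13/(-11 + 13) = 2*13/2 = 2*13*(½) = 13)
K(134) + B(G(13)) = 13 - 49/3 = -10/3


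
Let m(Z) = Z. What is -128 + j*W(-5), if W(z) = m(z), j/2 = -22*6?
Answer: 1192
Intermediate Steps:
j = -264 (j = 2*(-22*6) = 2*(-132) = -264)
W(z) = z
-128 + j*W(-5) = -128 - 264*(-5) = -128 + 1320 = 1192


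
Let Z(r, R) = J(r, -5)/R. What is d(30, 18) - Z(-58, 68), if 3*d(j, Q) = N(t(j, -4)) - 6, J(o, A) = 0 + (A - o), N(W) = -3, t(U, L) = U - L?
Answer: -257/68 ≈ -3.7794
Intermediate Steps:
J(o, A) = A - o
Z(r, R) = (-5 - r)/R
d(j, Q) = -3 (d(j, Q) = (-3 - 6)/3 = (1/3)*(-9) = -3)
d(30, 18) - Z(-58, 68) = -3 - (-5 - 1*(-58))/68 = -3 - (-5 + 58)/68 = -3 - 53/68 = -257/68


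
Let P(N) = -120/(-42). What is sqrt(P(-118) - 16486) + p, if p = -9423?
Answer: -9423 + I*sqrt(807674)/7 ≈ -9423.0 + 128.39*I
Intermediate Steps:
P(N) = 20/7 (P(N) = -120*(-1/42) = 20/7)
sqrt(P(-118) - 16486) + p = sqrt(20/7 - 16486) - 9423 = sqrt(-115382/7) - 9423 = I*sqrt(807674)/7 - 9423 = -9423 + I*sqrt(807674)/7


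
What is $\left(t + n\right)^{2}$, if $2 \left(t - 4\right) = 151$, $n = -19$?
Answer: $\frac{14641}{4} \approx 3660.3$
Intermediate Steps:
$t = \frac{159}{2}$ ($t = 4 + \frac{1}{2} \cdot 151 = 4 + \frac{151}{2} = \frac{159}{2} \approx 79.5$)
$\left(t + n\right)^{2} = \left(\frac{159}{2} - 19\right)^{2} = \left(\frac{121}{2}\right)^{2} = \frac{14641}{4}$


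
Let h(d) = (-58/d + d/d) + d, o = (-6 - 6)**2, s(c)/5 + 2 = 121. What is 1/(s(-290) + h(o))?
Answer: 72/53251 ≈ 0.0013521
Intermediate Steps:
s(c) = 595 (s(c) = -10 + 5*121 = -10 + 605 = 595)
o = 144 (o = (-12)**2 = 144)
h(d) = 1 + d - 58/d (h(d) = (-58/d + 1) + d = (1 - 58/d) + d = 1 + d - 58/d)
1/(s(-290) + h(o)) = 1/(595 + (1 + 144 - 58/144)) = 1/(595 + (1 + 144 - 58*1/144)) = 1/(595 + (1 + 144 - 29/72)) = 1/(595 + 10411/72) = 1/(53251/72) = 72/53251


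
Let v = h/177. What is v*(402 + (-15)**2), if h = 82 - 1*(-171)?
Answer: 52877/59 ≈ 896.22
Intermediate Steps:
h = 253 (h = 82 + 171 = 253)
v = 253/177 ≈ 1.4294
v*(402 + (-15)**2) = 253*(402 + (-15)**2)/177 = 253*(402 + 225)/177 = (253/177)*627 = 52877/59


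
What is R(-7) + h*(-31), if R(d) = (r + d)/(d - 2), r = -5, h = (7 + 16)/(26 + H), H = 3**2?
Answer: -1999/105 ≈ -19.038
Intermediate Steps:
H = 9
h = 23/35 (h = (7 + 16)/(26 + 9) = 23/35 ≈ 0.65714)
R(d) = (-5 + d)/(-2 + d) (R(d) = (-5 + d)/(d - 2) = (-5 + d)/(-2 + d))
R(-7) + h*(-31) = (-5 - 7)/(-2 - 7) + (23/35)*(-31) = -12/(-9) - 713/35 = -1/9*(-12) - 713/35 = 4/3 - 713/35 = -1999/105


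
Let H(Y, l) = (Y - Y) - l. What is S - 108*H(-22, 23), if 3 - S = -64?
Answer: 2551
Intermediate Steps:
S = 67 (S = 3 - 1*(-64) = 3 + 64 = 67)
H(Y, l) = -l (H(Y, l) = 0 - l = -l)
S - 108*H(-22, 23) = 67 - (-108)*23 = 67 - 108*(-23) = 67 + 2484 = 2551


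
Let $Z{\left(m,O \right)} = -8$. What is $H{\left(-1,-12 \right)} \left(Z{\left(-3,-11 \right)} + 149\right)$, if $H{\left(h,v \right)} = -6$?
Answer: $-846$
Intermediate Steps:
$H{\left(-1,-12 \right)} \left(Z{\left(-3,-11 \right)} + 149\right) = - 6 \left(-8 + 149\right) = \left(-6\right) 141 = -846$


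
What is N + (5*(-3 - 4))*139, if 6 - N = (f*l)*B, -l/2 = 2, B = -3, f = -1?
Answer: -4847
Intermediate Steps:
l = -4 (l = -2*2 = -4)
N = 18 (N = 6 - (-1*(-4))*(-3) = 6 - 4*(-3) = 6 - 1*(-12) = 6 + 12 = 18)
N + (5*(-3 - 4))*139 = 18 + (5*(-3 - 4))*139 = 18 + (5*(-7))*139 = 18 - 35*139 = 18 - 4865 = -4847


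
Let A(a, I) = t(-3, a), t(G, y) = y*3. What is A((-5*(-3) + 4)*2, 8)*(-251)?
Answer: -28614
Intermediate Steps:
t(G, y) = 3*y
A(a, I) = 3*a
A((-5*(-3) + 4)*2, 8)*(-251) = (3*((-5*(-3) + 4)*2))*(-251) = (3*((15 + 4)*2))*(-251) = (3*(19*2))*(-251) = (3*38)*(-251) = 114*(-251) = -28614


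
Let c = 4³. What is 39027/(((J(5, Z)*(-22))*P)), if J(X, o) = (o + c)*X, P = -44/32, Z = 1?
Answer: 156108/39325 ≈ 3.9697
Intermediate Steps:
c = 64
P = -11/8 (P = -44*1/32 = -11/8 ≈ -1.3750)
J(X, o) = X*(64 + o) (J(X, o) = (o + 64)*X = (64 + o)*X = X*(64 + o))
39027/(((J(5, Z)*(-22))*P)) = 39027/((((5*(64 + 1))*(-22))*(-11/8))) = 39027/((((5*65)*(-22))*(-11/8))) = 39027/(((325*(-22))*(-11/8))) = 39027/((-7150*(-11/8))) = 39027/(39325/4) = 39027*(4/39325) = 156108/39325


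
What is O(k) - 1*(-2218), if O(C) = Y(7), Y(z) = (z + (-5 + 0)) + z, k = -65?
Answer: 2227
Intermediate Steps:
Y(z) = -5 + 2*z (Y(z) = (z - 5) + z = (-5 + z) + z = -5 + 2*z)
O(C) = 9 (O(C) = -5 + 2*7 = -5 + 14 = 9)
O(k) - 1*(-2218) = 9 - 1*(-2218) = 9 + 2218 = 2227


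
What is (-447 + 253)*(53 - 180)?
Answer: 24638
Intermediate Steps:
(-447 + 253)*(53 - 180) = -194*(-127) = 24638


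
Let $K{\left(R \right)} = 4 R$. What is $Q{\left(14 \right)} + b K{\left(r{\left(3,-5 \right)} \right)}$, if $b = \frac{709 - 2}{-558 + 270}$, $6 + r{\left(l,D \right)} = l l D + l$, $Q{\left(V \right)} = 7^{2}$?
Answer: $\frac{1561}{3} \approx 520.33$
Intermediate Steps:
$Q{\left(V \right)} = 49$
$r{\left(l,D \right)} = -6 + l + D l^{2}$ ($r{\left(l,D \right)} = -6 + \left(l l D + l\right) = -6 + \left(l^{2} D + l\right) = -6 + \left(D l^{2} + l\right) = -6 + \left(l + D l^{2}\right) = -6 + l + D l^{2}$)
$b = - \frac{707}{288}$ ($b = \frac{707}{-288} = 707 \left(- \frac{1}{288}\right) = - \frac{707}{288} \approx -2.4549$)
$Q{\left(14 \right)} + b K{\left(r{\left(3,-5 \right)} \right)} = 49 - \frac{707 \cdot 4 \left(-6 + 3 - 5 \cdot 3^{2}\right)}{288} = 49 - \frac{707 \cdot 4 \left(-6 + 3 - 45\right)}{288} = 49 - \frac{707 \cdot 4 \left(-48\right)}{288} = 49 - - \frac{1414}{3} = 49 + \frac{1414}{3} = \frac{1561}{3}$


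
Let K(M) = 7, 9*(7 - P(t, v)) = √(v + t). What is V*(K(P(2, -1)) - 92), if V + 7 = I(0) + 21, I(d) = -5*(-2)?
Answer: -2040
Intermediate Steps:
I(d) = 10
V = 24 (V = -7 + (10 + 21) = -7 + 31 = 24)
P(t, v) = 7 - √(t + v)/9 (P(t, v) = 7 - √(v + t)/9 = 7 - √(t + v)/9)
V*(K(P(2, -1)) - 92) = 24*(7 - 92) = 24*(-85) = -2040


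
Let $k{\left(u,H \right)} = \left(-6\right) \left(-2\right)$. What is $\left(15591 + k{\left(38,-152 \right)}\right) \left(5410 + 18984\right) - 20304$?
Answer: $380599278$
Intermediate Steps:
$k{\left(u,H \right)} = 12$
$\left(15591 + k{\left(38,-152 \right)}\right) \left(5410 + 18984\right) - 20304 = \left(15591 + 12\right) \left(5410 + 18984\right) - 20304 = 15603 \cdot 24394 - 20304 = 380619582 - 20304 = 380599278$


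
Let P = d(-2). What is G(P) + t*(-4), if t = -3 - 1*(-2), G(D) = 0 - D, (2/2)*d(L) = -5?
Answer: 9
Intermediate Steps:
d(L) = -5
P = -5
G(D) = -D
t = -1 (t = -3 + 2 = -1)
G(P) + t*(-4) = -1*(-5) - 1*(-4) = 5 + 4 = 9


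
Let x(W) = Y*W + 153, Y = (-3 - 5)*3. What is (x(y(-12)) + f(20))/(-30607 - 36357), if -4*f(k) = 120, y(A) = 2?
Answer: -75/66964 ≈ -0.0011200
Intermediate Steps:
Y = -24 (Y = -8*3 = -24)
x(W) = 153 - 24*W (x(W) = -24*W + 153 = 153 - 24*W)
f(k) = -30 (f(k) = -¼*120 = -30)
(x(y(-12)) + f(20))/(-30607 - 36357) = ((153 - 24*2) - 30)/(-30607 - 36357) = ((153 - 48) - 30)/(-66964) = (105 - 30)*(-1/66964) = 75*(-1/66964) = -75/66964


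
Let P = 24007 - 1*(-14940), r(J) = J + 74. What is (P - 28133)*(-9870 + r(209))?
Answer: -103673818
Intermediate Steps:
r(J) = 74 + J
P = 38947 (P = 24007 + 14940 = 38947)
(P - 28133)*(-9870 + r(209)) = (38947 - 28133)*(-9870 + (74 + 209)) = 10814*(-9870 + 283) = 10814*(-9587) = -103673818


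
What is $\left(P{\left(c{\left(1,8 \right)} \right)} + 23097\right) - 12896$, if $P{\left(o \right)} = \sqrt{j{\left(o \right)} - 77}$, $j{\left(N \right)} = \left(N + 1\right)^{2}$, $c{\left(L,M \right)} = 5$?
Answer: $10201 + i \sqrt{41} \approx 10201.0 + 6.4031 i$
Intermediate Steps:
$j{\left(N \right)} = \left(1 + N\right)^{2}$
$P{\left(o \right)} = \sqrt{-77 + \left(1 + o\right)^{2}}$ ($P{\left(o \right)} = \sqrt{\left(1 + o\right)^{2} - 77} = \sqrt{-77 + \left(1 + o\right)^{2}}$)
$\left(P{\left(c{\left(1,8 \right)} \right)} + 23097\right) - 12896 = \left(\sqrt{-77 + \left(1 + 5\right)^{2}} + 23097\right) - 12896 = \left(\sqrt{-77 + 6^{2}} + 23097\right) - 12896 = \left(\sqrt{-77 + 36} + 23097\right) - 12896 = \left(\sqrt{-41} + 23097\right) - 12896 = \left(i \sqrt{41} + 23097\right) - 12896 = \left(23097 + i \sqrt{41}\right) - 12896 = 10201 + i \sqrt{41}$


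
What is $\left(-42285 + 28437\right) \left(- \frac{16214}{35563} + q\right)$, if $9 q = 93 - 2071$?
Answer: $\frac{29579974240}{9699} \approx 3.0498 \cdot 10^{6}$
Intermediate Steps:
$q = - \frac{1978}{9}$ ($q = \frac{93 - 2071}{9} = \frac{1}{9} \left(-1978\right) = - \frac{1978}{9} \approx -219.78$)
$\left(-42285 + 28437\right) \left(- \frac{16214}{35563} + q\right) = \left(-42285 + 28437\right) \left(- \frac{16214}{35563} - \frac{1978}{9}\right) = - 13848 \left(\left(-16214\right) \frac{1}{35563} - \frac{1978}{9}\right) = - 13848 \left(- \frac{1474}{3233} - \frac{1978}{9}\right) = \left(-13848\right) \left(- \frac{6408140}{29097}\right) = \frac{29579974240}{9699}$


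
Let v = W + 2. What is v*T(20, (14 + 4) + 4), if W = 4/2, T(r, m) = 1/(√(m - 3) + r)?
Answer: 80/381 - 4*√19/381 ≈ 0.16421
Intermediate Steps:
T(r, m) = 1/(r + √(-3 + m)) (T(r, m) = 1/(√(-3 + m) + r) = 1/(r + √(-3 + m)))
W = 2 (W = 4*(½) = 2)
v = 4 (v = 2 + 2 = 4)
v*T(20, (14 + 4) + 4) = 4/(20 + √(-3 + ((14 + 4) + 4))) = 4/(20 + √(-3 + (18 + 4))) = 4/(20 + √(-3 + 22)) = 4/(20 + √19)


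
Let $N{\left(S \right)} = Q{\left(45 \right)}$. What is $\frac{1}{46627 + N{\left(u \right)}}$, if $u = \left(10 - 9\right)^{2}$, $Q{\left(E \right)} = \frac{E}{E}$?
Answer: $\frac{1}{46628} \approx 2.1446 \cdot 10^{-5}$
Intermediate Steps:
$Q{\left(E \right)} = 1$
$u = 1$ ($u = 1^{2} = 1$)
$N{\left(S \right)} = 1$
$\frac{1}{46627 + N{\left(u \right)}} = \frac{1}{46627 + 1} = \frac{1}{46628}$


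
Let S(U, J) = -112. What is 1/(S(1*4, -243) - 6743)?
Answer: -1/6855 ≈ -0.00014588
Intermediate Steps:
1/(S(1*4, -243) - 6743) = 1/(-112 - 6743) = 1/(-6855) = -1/6855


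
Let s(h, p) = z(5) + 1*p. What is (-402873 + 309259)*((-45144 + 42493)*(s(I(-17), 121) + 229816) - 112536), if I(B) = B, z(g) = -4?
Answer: 57073171727266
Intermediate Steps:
s(h, p) = -4 + p (s(h, p) = -4 + 1*p = -4 + p)
(-402873 + 309259)*((-45144 + 42493)*(s(I(-17), 121) + 229816) - 112536) = (-402873 + 309259)*((-45144 + 42493)*((-4 + 121) + 229816) - 112536) = -93614*(-2651*(117 + 229816) - 112536) = -93614*(-2651*229933 - 112536) = -93614*(-609552383 - 112536) = -93614*(-609664919) = 57073171727266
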